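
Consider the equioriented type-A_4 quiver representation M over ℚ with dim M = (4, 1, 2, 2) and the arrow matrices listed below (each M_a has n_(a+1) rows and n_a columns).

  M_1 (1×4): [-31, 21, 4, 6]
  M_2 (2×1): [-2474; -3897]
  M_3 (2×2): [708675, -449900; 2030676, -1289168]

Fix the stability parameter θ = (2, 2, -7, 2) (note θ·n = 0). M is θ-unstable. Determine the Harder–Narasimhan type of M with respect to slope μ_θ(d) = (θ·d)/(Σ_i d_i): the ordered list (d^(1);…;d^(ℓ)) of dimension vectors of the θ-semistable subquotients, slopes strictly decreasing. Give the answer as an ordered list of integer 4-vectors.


Via rank(M_{q-1}∘⋯∘M_p): M ≅ I[1,1]^3, I[1,4], I[3,3], I[4,4].
μ_θ-semistable layers: μ^(1)=2; μ^(2)=-1; μ^(3)=-7

((3, 0, 0, 2); (1, 1, 1, 0); (0, 0, 1, 0))


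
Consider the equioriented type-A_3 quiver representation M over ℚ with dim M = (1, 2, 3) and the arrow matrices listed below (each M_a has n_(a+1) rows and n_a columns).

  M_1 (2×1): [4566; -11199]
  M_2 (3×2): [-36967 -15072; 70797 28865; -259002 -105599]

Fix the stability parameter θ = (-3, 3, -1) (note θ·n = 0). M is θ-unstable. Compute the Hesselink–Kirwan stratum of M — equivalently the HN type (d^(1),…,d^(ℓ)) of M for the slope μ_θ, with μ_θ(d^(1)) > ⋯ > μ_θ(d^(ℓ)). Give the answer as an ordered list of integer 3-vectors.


Barcode: M ≅ I[1,3], I[2,3], I[3,3]. HN layers by μ_θ (3 steps, strictly decreasing):
  μ^(1)=1; μ^(2)=-1; μ^(3)=-3

((0, 2, 2); (0, 0, 1); (1, 0, 0))


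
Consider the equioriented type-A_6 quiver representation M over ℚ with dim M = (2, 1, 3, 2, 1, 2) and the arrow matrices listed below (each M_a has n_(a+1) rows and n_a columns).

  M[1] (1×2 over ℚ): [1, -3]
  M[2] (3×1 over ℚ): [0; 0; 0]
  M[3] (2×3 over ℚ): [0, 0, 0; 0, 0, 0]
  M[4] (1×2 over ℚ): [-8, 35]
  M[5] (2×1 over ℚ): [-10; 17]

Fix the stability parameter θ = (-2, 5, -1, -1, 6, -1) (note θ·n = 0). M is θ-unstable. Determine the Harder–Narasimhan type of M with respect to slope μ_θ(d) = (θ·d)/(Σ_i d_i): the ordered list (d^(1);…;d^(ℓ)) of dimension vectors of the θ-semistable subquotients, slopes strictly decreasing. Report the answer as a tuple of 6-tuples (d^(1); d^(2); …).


Via rank(M_{q-1}∘⋯∘M_p): M ≅ I[1,1], I[1,2], I[3,3]^3, I[4,4], I[4,6], I[6,6].
μ_θ-semistable layers: μ^(1)=5; μ^(2)=5/2; μ^(3)=-1; μ^(4)=-2

((0, 1, 0, 0, 0, 0); (0, 0, 0, 0, 1, 1); (0, 0, 3, 2, 0, 1); (2, 0, 0, 0, 0, 0))


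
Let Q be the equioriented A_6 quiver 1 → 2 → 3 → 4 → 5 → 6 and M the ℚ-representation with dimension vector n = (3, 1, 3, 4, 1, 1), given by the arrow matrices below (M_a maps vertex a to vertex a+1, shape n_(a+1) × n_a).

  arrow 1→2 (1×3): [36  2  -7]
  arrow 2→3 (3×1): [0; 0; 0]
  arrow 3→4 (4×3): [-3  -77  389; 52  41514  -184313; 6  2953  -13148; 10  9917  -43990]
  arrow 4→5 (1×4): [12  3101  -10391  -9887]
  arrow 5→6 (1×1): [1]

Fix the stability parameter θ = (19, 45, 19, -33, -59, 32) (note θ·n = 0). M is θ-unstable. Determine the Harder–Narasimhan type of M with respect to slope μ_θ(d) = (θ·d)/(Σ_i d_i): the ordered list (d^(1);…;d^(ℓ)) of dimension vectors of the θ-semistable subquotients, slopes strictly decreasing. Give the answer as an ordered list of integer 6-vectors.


Via rank(M_{q-1}∘⋯∘M_p): M ≅ I[1,1]^2, I[1,2], I[3,4]^2, I[3,6], I[4,4].
μ_θ-semistable layers: μ^(1)=45; μ^(2)=32; μ^(3)=19; μ^(4)=-7; μ^(5)=-73/3; μ^(6)=-33

((0, 1, 0, 0, 0, 0); (0, 0, 0, 0, 0, 1); (3, 0, 0, 0, 0, 0); (0, 0, 2, 2, 0, 0); (0, 0, 1, 1, 1, 0); (0, 0, 0, 1, 0, 0))


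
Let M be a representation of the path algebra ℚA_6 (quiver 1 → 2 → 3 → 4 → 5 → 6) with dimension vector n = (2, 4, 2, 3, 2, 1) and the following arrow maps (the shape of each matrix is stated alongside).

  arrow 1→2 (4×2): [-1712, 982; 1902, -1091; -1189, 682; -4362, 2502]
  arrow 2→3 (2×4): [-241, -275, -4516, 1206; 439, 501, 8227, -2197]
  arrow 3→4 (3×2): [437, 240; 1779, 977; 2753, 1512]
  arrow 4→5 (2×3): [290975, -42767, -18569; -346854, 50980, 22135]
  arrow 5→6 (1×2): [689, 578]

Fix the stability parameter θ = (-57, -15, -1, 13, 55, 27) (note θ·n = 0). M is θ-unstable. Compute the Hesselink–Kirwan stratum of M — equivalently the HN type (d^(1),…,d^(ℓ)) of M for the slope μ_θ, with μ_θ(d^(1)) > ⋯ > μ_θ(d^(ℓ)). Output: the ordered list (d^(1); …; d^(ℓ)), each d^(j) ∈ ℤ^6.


Interval decomposition of M: I[1,5], I[1,6], I[2,2]^2, I[4,4].
HN type (ℓ=6): μ^(1)=55; μ^(2)=41; μ^(3)=13; μ^(4)=-1; μ^(5)=-15; μ^(6)=-57

((0, 0, 0, 0, 1, 0); (0, 0, 0, 0, 1, 1); (0, 0, 0, 3, 0, 0); (0, 0, 2, 0, 0, 0); (0, 4, 0, 0, 0, 0); (2, 0, 0, 0, 0, 0))


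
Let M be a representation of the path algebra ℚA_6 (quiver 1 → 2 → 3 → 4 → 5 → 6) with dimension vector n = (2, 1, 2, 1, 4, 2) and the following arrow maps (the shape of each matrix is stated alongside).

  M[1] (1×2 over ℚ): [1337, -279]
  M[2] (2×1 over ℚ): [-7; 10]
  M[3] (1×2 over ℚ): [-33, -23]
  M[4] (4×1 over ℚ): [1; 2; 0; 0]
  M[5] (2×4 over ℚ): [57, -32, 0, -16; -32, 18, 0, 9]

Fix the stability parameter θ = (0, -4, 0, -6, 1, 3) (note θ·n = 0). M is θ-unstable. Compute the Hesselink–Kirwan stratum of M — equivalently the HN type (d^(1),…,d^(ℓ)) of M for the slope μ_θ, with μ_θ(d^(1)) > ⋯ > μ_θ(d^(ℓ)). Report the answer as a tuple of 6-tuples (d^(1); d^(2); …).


Barcode: M ≅ I[1,1], I[1,6], I[3,3], I[5,5]^2, I[5,6]. HN layers by μ_θ (4 steps, strictly decreasing):
  μ^(1)=3; μ^(2)=1; μ^(3)=0; μ^(4)=-5/2

((0, 0, 0, 0, 0, 2); (0, 0, 0, 0, 4, 0); (1, 0, 1, 0, 0, 0); (1, 1, 1, 1, 0, 0))


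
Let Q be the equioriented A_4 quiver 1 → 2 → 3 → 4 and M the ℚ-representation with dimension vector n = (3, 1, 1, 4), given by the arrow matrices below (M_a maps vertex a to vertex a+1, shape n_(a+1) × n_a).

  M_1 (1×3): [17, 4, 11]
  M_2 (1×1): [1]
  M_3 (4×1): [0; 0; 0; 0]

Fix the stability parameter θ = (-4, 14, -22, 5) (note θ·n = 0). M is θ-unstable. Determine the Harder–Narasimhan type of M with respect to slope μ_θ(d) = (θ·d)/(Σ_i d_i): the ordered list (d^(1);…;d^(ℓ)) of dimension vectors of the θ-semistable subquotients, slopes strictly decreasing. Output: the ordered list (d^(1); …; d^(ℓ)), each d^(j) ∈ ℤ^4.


Via rank(M_{q-1}∘⋯∘M_p): M ≅ I[1,1]^2, I[1,3], I[4,4]^4.
μ_θ-semistable layers: μ^(1)=5; μ^(2)=-4

((0, 0, 0, 4); (3, 1, 1, 0))


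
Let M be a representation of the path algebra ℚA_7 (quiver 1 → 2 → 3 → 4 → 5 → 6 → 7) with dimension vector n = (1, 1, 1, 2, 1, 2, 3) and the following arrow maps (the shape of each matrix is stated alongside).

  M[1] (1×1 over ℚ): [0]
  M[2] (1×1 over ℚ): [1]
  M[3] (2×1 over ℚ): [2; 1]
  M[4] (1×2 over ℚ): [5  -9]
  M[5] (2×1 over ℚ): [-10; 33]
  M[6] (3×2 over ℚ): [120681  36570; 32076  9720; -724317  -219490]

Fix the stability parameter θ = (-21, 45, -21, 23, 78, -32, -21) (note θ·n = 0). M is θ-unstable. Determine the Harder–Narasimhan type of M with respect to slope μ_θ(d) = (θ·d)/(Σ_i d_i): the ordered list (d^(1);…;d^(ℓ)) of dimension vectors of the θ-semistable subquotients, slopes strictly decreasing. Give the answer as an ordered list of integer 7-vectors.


Barcode: M ≅ I[1,1], I[2,6], I[4,4], I[6,7], I[7,7]^2. HN layers by μ_θ (4 steps, strictly decreasing):
  μ^(1)=23; μ^(2)=12; μ^(3)=-21; μ^(4)=-32

((0, 0, 0, 2, 1, 1, 0); (0, 1, 1, 0, 0, 0, 0); (1, 0, 0, 0, 0, 0, 3); (0, 0, 0, 0, 0, 1, 0))


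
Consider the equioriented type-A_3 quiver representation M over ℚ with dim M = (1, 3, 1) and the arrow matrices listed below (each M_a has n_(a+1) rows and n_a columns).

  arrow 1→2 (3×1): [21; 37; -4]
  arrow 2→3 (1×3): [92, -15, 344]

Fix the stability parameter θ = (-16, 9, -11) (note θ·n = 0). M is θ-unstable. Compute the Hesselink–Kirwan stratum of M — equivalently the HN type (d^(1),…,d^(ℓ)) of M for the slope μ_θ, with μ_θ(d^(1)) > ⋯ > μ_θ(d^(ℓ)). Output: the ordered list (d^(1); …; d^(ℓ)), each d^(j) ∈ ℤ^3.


Interval decomposition of M: I[1,3], I[2,2]^2.
HN type (ℓ=3): μ^(1)=9; μ^(2)=-1; μ^(3)=-16

((0, 2, 0); (0, 1, 1); (1, 0, 0))


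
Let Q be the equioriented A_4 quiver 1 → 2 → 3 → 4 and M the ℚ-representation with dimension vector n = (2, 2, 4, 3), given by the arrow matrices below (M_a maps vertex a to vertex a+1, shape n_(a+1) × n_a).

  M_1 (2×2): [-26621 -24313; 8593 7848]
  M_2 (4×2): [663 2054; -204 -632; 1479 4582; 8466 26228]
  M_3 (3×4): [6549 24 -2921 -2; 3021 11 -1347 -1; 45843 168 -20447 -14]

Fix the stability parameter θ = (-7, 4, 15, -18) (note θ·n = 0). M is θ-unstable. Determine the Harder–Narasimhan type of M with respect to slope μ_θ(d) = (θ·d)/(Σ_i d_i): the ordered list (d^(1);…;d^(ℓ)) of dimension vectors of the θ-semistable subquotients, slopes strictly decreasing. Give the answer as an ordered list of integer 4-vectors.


Interval decomposition of M: I[1,2], I[1,3], I[3,3], I[3,4]^2, I[4,4].
HN type (ℓ=5): μ^(1)=15; μ^(2)=4; μ^(3)=-3/2; μ^(4)=-7; μ^(5)=-18

((0, 0, 2, 0); (0, 2, 0, 0); (0, 0, 2, 2); (2, 0, 0, 0); (0, 0, 0, 1))


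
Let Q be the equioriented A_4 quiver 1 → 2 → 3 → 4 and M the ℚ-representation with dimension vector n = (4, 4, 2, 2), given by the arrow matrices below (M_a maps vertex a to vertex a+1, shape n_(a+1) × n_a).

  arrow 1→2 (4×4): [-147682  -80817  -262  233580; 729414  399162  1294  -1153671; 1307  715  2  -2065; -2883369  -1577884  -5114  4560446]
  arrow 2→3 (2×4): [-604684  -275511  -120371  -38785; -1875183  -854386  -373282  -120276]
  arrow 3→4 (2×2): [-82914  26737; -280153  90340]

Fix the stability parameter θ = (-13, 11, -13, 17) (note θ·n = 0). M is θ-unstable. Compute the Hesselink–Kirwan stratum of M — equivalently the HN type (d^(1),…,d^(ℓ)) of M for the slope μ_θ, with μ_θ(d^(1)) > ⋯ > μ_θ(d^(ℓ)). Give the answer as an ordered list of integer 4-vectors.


Interval decomposition of M: I[1,2]^2, I[1,4]^2.
HN type (ℓ=4): μ^(1)=17; μ^(2)=11; μ^(3)=-1; μ^(4)=-13

((0, 0, 0, 2); (0, 2, 0, 0); (0, 2, 2, 0); (4, 0, 0, 0))


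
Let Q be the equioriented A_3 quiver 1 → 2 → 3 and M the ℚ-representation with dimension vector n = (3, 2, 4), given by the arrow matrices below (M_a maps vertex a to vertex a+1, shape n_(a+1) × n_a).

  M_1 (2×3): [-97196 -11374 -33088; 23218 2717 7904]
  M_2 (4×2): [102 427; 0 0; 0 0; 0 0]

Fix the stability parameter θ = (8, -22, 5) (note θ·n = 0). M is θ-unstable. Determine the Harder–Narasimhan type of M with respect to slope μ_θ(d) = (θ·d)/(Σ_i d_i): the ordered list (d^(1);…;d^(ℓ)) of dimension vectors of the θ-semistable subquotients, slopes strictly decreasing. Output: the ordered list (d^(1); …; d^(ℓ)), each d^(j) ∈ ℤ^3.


Via rank(M_{q-1}∘⋯∘M_p): M ≅ I[1,1]^2, I[1,3], I[2,2], I[3,3]^3.
μ_θ-semistable layers: μ^(1)=8; μ^(2)=5; μ^(3)=-7; μ^(4)=-22

((2, 0, 0); (0, 0, 4); (1, 1, 0); (0, 1, 0))


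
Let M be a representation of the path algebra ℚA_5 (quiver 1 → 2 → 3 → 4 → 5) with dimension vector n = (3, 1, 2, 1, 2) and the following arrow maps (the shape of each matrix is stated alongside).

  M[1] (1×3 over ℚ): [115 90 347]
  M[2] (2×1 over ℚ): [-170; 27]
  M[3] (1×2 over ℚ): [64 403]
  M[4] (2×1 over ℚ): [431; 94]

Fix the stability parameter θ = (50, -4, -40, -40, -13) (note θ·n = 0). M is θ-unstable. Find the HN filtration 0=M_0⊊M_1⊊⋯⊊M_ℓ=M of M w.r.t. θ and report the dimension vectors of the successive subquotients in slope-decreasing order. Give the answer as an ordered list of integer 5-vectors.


Via rank(M_{q-1}∘⋯∘M_p): M ≅ I[1,1]^2, I[1,5], I[3,3], I[5,5].
μ_θ-semistable layers: μ^(1)=50; μ^(2)=-47/5; μ^(3)=-13; μ^(4)=-40

((2, 0, 0, 0, 0); (1, 1, 1, 1, 1); (0, 0, 0, 0, 1); (0, 0, 1, 0, 0))


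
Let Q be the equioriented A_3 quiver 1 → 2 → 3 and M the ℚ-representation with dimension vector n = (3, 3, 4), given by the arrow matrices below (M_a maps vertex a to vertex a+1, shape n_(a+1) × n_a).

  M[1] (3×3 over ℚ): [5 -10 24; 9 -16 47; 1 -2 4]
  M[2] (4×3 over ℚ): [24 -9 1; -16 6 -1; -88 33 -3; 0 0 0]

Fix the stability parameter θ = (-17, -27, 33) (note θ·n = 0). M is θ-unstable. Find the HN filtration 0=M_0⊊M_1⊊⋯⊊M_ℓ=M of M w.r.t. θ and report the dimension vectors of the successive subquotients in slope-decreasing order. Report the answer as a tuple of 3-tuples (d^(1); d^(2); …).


Via rank(M_{q-1}∘⋯∘M_p): M ≅ I[1,2], I[1,3]^2, I[3,3]^2.
μ_θ-semistable layers: μ^(1)=33; μ^(2)=-22

((0, 0, 4); (3, 3, 0))


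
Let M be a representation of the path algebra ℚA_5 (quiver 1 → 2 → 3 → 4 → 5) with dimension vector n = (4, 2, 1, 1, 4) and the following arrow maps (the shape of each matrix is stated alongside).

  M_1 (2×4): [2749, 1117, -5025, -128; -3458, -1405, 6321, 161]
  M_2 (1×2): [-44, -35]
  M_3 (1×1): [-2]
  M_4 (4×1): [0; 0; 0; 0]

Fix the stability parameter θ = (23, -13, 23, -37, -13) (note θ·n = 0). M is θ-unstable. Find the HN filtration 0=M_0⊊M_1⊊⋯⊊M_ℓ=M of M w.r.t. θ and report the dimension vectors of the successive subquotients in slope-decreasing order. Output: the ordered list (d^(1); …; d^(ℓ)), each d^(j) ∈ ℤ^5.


Barcode: M ≅ I[1,1]^2, I[1,2], I[1,4], I[5,5]^4. HN layers by μ_θ (4 steps, strictly decreasing):
  μ^(1)=23; μ^(2)=5; μ^(3)=-1; μ^(4)=-13

((2, 0, 0, 0, 0); (1, 1, 0, 0, 0); (1, 1, 1, 1, 0); (0, 0, 0, 0, 4))


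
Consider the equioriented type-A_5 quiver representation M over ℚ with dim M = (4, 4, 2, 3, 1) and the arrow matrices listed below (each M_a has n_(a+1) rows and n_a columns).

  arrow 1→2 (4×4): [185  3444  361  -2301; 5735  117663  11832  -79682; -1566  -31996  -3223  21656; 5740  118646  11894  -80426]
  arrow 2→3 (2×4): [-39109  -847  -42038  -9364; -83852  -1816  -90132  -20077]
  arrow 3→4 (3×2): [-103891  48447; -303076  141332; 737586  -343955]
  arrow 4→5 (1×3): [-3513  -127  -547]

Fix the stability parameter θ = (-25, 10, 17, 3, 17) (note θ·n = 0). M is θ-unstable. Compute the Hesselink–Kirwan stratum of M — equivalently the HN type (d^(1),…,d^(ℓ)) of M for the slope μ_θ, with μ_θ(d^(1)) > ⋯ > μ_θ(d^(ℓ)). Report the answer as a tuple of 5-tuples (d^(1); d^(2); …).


Barcode: M ≅ I[1,1], I[1,2], I[1,4], I[1,5], I[2,2], I[4,4]. HN layers by μ_θ (4 steps, strictly decreasing):
  μ^(1)=17; μ^(2)=10; μ^(3)=3; μ^(4)=-25

((0, 0, 0, 0, 1); (0, 4, 2, 2, 0); (0, 0, 0, 1, 0); (4, 0, 0, 0, 0))


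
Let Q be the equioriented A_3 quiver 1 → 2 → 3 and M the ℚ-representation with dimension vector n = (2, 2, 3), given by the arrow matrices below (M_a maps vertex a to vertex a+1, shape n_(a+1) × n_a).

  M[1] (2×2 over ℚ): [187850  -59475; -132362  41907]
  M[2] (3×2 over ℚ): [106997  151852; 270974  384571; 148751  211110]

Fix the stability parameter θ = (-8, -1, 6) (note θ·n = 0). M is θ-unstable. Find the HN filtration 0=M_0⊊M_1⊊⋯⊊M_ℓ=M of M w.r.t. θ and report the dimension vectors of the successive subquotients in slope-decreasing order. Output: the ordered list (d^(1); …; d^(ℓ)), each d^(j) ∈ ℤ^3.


Interval decomposition of M: I[1,1], I[1,3], I[2,3], I[3,3].
HN type (ℓ=3): μ^(1)=6; μ^(2)=-1; μ^(3)=-8

((0, 0, 3); (0, 2, 0); (2, 0, 0))


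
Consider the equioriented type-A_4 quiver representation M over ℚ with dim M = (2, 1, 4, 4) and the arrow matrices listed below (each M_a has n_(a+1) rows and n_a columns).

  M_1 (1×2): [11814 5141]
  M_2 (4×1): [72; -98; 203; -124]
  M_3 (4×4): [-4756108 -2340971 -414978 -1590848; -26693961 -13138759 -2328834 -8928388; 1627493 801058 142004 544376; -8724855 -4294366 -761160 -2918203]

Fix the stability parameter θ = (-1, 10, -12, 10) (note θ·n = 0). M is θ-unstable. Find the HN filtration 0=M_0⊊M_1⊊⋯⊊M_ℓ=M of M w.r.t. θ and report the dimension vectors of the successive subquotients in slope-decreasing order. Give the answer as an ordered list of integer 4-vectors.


Via rank(M_{q-1}∘⋯∘M_p): M ≅ I[1,1], I[1,3], I[3,4]^3, I[4,4].
μ_θ-semistable layers: μ^(1)=10; μ^(2)=-1; μ^(3)=-12

((0, 0, 0, 4); (2, 1, 1, 0); (0, 0, 3, 0))


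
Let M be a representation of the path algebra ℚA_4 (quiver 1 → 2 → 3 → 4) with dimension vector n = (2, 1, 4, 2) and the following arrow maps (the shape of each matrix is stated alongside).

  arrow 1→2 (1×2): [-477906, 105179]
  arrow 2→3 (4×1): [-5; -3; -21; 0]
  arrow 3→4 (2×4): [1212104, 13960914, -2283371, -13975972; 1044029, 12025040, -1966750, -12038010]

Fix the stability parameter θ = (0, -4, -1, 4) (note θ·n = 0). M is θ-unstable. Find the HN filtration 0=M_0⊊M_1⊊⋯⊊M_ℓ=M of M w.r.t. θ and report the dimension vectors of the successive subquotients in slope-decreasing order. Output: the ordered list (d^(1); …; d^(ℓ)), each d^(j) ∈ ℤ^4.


Via rank(M_{q-1}∘⋯∘M_p): M ≅ I[1,1], I[1,4], I[3,3]^2, I[3,4].
μ_θ-semistable layers: μ^(1)=4; μ^(2)=0; μ^(3)=-1; μ^(4)=-2

((0, 0, 0, 2); (1, 0, 0, 0); (0, 0, 4, 0); (1, 1, 0, 0))


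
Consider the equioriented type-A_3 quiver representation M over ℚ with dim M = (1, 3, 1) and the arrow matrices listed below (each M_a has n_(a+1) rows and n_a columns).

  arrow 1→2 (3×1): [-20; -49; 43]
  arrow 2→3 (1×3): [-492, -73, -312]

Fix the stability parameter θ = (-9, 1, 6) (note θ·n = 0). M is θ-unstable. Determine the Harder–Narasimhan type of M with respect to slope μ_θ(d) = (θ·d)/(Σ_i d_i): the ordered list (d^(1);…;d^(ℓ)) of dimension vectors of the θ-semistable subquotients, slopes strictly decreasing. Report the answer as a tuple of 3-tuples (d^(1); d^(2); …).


Barcode: M ≅ I[1,3], I[2,2]^2. HN layers by μ_θ (3 steps, strictly decreasing):
  μ^(1)=6; μ^(2)=1; μ^(3)=-9

((0, 0, 1); (0, 3, 0); (1, 0, 0))


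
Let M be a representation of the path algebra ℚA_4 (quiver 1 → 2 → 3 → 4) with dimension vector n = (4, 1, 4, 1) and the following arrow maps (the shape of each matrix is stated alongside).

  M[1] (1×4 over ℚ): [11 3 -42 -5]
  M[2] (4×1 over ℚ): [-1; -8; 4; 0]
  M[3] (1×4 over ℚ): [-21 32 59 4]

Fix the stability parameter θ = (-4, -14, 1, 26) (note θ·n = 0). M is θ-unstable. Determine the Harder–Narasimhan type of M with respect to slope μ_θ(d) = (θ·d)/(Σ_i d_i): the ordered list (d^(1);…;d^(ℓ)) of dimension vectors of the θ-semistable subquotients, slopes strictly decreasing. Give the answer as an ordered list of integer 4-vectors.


Interval decomposition of M: I[1,1]^3, I[1,4], I[3,3]^3.
HN type (ℓ=4): μ^(1)=26; μ^(2)=1; μ^(3)=-4; μ^(4)=-9

((0, 0, 0, 1); (0, 0, 4, 0); (3, 0, 0, 0); (1, 1, 0, 0))


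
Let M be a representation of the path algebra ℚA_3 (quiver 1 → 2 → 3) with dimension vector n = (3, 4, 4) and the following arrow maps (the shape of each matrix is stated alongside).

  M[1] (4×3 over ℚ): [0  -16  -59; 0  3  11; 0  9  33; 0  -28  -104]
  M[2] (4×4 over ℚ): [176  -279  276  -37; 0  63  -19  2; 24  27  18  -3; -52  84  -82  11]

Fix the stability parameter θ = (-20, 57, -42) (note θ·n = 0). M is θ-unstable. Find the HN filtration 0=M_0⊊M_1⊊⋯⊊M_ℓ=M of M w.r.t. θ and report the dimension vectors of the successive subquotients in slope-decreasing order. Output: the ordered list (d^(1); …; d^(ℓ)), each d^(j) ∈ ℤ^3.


Barcode: M ≅ I[1,1], I[1,2], I[1,3], I[2,3]^2, I[3,3]. HN layers by μ_θ (4 steps, strictly decreasing):
  μ^(1)=57; μ^(2)=15/2; μ^(3)=-20; μ^(4)=-42

((0, 1, 0); (0, 3, 3); (3, 0, 0); (0, 0, 1))


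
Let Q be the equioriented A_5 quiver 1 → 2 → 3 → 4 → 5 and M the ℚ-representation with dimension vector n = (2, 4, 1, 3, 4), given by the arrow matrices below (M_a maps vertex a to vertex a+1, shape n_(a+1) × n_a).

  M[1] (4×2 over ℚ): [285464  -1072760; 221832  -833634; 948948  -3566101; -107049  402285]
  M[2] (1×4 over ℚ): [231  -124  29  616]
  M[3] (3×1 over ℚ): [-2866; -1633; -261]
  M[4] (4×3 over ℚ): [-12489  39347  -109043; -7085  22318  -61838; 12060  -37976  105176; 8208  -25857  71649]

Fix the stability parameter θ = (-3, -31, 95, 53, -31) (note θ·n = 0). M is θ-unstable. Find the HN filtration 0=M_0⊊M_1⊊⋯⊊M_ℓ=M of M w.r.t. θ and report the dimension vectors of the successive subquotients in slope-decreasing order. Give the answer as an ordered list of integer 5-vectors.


Barcode: M ≅ I[1,2], I[1,5], I[2,2]^2, I[4,4], I[4,5], I[5,5]^2. HN layers by μ_θ (5 steps, strictly decreasing):
  μ^(1)=53; μ^(2)=39; μ^(3)=11; μ^(4)=-17; μ^(5)=-31

((0, 0, 0, 1, 0); (0, 0, 1, 1, 1); (0, 0, 0, 1, 1); (2, 2, 0, 0, 0); (0, 2, 0, 0, 2))


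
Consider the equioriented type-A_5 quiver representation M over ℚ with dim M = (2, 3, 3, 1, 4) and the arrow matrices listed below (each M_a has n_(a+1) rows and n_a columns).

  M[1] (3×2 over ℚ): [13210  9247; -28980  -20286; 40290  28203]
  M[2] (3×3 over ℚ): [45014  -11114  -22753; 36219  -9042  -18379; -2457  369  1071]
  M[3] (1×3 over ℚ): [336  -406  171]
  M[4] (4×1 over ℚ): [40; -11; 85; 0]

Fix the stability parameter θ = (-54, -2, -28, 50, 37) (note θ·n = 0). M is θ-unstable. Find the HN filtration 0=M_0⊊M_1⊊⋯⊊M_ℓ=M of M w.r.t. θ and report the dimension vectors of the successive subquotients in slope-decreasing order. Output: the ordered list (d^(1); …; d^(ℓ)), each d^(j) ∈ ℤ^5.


Barcode: M ≅ I[1,1], I[1,3], I[2,3], I[2,5], I[5,5]^3. HN layers by μ_θ (4 steps, strictly decreasing):
  μ^(1)=87/2; μ^(2)=37; μ^(3)=-15; μ^(4)=-54

((0, 0, 0, 1, 1); (0, 0, 0, 0, 3); (0, 3, 3, 0, 0); (2, 0, 0, 0, 0))


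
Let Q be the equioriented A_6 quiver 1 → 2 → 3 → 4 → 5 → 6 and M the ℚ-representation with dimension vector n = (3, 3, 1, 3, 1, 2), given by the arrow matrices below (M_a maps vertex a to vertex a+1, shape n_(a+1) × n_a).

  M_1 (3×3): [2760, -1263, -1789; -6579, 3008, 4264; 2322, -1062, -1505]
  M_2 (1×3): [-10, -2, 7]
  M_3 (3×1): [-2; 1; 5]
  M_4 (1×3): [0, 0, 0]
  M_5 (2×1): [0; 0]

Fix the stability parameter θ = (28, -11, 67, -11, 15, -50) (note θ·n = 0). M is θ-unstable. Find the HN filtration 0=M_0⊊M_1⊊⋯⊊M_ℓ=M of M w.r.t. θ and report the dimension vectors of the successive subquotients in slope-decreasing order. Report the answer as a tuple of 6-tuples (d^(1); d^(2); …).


Interval decomposition of M: I[1,2]^2, I[1,4], I[4,4]^2, I[5,5], I[6,6]^2.
HN type (ℓ=5): μ^(1)=28; μ^(2)=15; μ^(3)=17/2; μ^(4)=-11; μ^(5)=-50

((0, 0, 1, 1, 0, 0); (0, 0, 0, 0, 1, 0); (3, 3, 0, 0, 0, 0); (0, 0, 0, 2, 0, 0); (0, 0, 0, 0, 0, 2))


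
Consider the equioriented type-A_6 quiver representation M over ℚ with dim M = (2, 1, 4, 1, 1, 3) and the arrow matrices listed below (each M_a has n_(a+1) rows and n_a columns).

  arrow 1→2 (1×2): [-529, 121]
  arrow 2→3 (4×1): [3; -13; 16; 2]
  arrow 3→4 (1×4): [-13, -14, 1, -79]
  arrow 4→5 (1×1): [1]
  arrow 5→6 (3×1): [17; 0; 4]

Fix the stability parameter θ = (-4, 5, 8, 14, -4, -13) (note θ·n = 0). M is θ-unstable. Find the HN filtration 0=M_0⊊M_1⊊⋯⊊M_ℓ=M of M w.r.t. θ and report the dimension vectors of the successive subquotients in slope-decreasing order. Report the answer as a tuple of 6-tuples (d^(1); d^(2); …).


Interval decomposition of M: I[1,1], I[1,6], I[3,3]^3, I[6,6]^2.
HN type (ℓ=4): μ^(1)=8; μ^(2)=2; μ^(3)=-4; μ^(4)=-13

((0, 0, 3, 0, 0, 0); (0, 1, 1, 1, 1, 1); (2, 0, 0, 0, 0, 0); (0, 0, 0, 0, 0, 2))


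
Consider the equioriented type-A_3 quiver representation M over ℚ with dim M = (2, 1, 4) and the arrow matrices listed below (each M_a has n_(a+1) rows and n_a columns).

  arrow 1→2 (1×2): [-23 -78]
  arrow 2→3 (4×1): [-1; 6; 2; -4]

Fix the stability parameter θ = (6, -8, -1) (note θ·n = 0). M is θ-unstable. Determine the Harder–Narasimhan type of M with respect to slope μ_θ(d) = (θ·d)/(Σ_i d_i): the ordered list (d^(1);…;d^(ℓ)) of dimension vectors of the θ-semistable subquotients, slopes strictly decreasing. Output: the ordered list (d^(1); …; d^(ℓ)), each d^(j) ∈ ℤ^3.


Via rank(M_{q-1}∘⋯∘M_p): M ≅ I[1,1], I[1,3], I[3,3]^3.
μ_θ-semistable layers: μ^(1)=6; μ^(2)=-1

((1, 0, 0); (1, 1, 4))


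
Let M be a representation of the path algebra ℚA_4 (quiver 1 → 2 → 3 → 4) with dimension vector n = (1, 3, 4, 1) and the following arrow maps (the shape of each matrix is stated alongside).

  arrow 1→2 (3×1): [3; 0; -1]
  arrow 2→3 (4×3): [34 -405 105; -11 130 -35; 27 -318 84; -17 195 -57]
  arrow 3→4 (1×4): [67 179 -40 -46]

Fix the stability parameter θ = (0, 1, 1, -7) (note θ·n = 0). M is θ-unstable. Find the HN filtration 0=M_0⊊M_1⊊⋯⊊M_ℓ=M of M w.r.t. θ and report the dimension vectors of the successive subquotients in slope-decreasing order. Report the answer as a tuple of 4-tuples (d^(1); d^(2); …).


Via rank(M_{q-1}∘⋯∘M_p): M ≅ I[1,4], I[2,3]^2, I[3,3].
μ_θ-semistable layers: μ^(1)=1; μ^(2)=-5/4

((0, 2, 3, 0); (1, 1, 1, 1))


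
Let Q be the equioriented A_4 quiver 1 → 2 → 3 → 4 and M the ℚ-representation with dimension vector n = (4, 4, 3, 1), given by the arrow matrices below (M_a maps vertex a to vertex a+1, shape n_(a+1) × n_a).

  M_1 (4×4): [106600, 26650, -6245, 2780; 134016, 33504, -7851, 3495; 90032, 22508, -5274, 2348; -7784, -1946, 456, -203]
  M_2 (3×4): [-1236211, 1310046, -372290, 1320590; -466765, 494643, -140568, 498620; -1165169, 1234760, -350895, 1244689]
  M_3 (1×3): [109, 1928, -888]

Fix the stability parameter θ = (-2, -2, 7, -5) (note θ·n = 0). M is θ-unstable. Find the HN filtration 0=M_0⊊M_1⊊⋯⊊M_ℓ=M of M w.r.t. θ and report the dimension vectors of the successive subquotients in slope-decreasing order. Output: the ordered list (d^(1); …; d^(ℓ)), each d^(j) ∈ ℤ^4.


Via rank(M_{q-1}∘⋯∘M_p): M ≅ I[1,1]^2, I[1,3], I[1,4], I[2,2], I[2,3].
μ_θ-semistable layers: μ^(1)=7; μ^(2)=1; μ^(3)=-2

((0, 0, 2, 0); (0, 0, 1, 1); (4, 4, 0, 0))


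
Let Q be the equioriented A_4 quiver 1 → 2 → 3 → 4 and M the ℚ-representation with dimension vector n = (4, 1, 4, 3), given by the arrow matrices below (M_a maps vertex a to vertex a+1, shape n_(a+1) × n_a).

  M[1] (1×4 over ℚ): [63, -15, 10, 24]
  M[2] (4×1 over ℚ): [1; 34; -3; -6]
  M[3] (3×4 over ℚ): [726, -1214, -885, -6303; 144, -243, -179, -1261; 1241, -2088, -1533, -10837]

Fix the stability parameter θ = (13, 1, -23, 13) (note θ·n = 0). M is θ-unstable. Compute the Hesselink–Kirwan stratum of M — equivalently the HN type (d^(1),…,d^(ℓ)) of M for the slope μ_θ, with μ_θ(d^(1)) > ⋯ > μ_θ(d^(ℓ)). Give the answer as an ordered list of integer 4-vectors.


Interval decomposition of M: I[1,1]^3, I[1,4], I[3,3], I[3,4]^2.
HN type (ℓ=3): μ^(1)=13; μ^(2)=-3; μ^(3)=-23

((3, 0, 0, 3); (1, 1, 1, 0); (0, 0, 3, 0))


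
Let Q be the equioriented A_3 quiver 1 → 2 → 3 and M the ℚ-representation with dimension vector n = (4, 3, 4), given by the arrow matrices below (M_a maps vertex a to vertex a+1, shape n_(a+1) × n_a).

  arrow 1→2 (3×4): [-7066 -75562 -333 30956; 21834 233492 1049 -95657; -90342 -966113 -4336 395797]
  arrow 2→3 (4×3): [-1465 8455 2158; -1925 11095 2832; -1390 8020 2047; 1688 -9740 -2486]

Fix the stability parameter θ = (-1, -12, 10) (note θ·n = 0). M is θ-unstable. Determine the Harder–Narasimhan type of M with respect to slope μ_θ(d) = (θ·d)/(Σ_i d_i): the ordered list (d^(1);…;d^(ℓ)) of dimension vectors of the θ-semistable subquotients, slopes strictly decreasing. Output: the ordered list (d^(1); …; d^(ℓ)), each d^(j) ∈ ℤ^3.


Via rank(M_{q-1}∘⋯∘M_p): M ≅ I[1,1], I[1,2], I[1,3]^2, I[3,3]^2.
μ_θ-semistable layers: μ^(1)=10; μ^(2)=-1; μ^(3)=-13/2

((0, 0, 4); (1, 0, 0); (3, 3, 0))


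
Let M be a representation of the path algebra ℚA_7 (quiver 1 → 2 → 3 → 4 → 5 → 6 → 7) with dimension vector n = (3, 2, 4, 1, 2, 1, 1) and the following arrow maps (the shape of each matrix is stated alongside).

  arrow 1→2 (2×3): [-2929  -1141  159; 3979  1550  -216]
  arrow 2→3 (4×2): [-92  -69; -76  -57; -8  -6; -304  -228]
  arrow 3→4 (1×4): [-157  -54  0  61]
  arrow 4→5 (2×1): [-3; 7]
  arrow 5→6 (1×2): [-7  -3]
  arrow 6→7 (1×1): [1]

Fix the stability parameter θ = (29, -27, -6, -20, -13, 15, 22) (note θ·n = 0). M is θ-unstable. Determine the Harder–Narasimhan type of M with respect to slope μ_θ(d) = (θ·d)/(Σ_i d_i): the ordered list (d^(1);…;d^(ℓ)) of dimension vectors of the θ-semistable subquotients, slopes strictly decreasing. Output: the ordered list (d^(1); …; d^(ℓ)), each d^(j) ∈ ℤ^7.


Via rank(M_{q-1}∘⋯∘M_p): M ≅ I[1,1], I[1,2], I[1,5], I[3,3]^3, I[5,7].
μ_θ-semistable layers: μ^(1)=29; μ^(2)=22; μ^(3)=15; μ^(4)=1; μ^(5)=-6; μ^(6)=-37/5; μ^(7)=-13

((1, 0, 0, 0, 0, 0, 0); (0, 0, 0, 0, 0, 0, 1); (0, 0, 0, 0, 0, 1, 0); (1, 1, 0, 0, 0, 0, 0); (0, 0, 3, 0, 0, 0, 0); (1, 1, 1, 1, 1, 0, 0); (0, 0, 0, 0, 1, 0, 0))


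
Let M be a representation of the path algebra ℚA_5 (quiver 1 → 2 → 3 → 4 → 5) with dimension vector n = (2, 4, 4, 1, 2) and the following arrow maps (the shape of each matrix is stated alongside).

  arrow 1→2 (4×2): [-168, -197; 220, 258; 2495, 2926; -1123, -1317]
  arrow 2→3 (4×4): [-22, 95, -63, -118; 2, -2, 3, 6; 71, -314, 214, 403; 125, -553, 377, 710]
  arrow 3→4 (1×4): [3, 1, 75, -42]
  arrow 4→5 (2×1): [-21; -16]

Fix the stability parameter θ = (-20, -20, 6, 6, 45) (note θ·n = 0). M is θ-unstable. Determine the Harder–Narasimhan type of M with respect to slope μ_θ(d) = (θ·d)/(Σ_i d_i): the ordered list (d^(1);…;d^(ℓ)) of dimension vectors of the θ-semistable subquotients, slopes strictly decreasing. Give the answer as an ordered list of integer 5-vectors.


Barcode: M ≅ I[1,3], I[1,5], I[2,3]^2, I[5,5]. HN layers by μ_θ (3 steps, strictly decreasing):
  μ^(1)=45; μ^(2)=6; μ^(3)=-20

((0, 0, 0, 0, 2); (0, 0, 4, 1, 0); (2, 4, 0, 0, 0))


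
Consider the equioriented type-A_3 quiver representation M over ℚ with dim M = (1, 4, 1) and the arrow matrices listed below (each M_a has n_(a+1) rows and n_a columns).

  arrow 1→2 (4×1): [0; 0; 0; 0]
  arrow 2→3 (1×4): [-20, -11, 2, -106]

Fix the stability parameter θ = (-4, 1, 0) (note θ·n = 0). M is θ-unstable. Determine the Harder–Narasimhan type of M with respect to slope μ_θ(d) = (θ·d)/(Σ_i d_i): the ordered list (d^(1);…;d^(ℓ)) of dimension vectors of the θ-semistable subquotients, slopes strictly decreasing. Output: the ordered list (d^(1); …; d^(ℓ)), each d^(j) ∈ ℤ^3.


Via rank(M_{q-1}∘⋯∘M_p): M ≅ I[1,1], I[2,2]^3, I[2,3].
μ_θ-semistable layers: μ^(1)=1; μ^(2)=1/2; μ^(3)=-4

((0, 3, 0); (0, 1, 1); (1, 0, 0))


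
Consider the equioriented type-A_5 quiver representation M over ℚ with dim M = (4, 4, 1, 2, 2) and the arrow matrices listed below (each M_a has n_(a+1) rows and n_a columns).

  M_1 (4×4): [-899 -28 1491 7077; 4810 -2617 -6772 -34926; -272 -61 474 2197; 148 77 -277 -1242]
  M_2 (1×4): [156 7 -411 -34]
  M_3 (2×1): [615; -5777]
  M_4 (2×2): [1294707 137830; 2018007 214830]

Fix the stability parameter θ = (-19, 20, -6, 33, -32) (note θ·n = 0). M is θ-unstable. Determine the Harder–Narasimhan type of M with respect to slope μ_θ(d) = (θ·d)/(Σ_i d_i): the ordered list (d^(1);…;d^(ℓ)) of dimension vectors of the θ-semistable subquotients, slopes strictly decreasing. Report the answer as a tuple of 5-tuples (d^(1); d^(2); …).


Barcode: M ≅ I[1,2]^3, I[1,5], I[4,4], I[5,5]. HN layers by μ_θ (5 steps, strictly decreasing):
  μ^(1)=33; μ^(2)=20; μ^(3)=15/4; μ^(4)=-19; μ^(5)=-32

((0, 0, 0, 1, 0); (0, 3, 0, 0, 0); (0, 1, 1, 1, 1); (4, 0, 0, 0, 0); (0, 0, 0, 0, 1))


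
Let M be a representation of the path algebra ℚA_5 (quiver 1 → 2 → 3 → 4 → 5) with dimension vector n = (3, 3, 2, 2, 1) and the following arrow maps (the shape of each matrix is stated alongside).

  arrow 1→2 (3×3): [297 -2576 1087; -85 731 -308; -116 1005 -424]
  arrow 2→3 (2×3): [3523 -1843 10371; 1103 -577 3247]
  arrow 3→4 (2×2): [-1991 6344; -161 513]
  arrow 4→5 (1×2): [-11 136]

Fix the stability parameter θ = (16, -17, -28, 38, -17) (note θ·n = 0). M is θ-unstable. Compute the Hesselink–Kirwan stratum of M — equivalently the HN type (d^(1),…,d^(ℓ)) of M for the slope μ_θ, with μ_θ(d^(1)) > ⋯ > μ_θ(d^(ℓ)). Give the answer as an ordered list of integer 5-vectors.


Barcode: M ≅ I[1,2], I[1,4], I[1,5]. HN layers by μ_θ (4 steps, strictly decreasing):
  μ^(1)=38; μ^(2)=21/2; μ^(3)=-1/2; μ^(4)=-29/3

((0, 0, 0, 1, 0); (0, 0, 0, 1, 1); (1, 1, 0, 0, 0); (2, 2, 2, 0, 0))


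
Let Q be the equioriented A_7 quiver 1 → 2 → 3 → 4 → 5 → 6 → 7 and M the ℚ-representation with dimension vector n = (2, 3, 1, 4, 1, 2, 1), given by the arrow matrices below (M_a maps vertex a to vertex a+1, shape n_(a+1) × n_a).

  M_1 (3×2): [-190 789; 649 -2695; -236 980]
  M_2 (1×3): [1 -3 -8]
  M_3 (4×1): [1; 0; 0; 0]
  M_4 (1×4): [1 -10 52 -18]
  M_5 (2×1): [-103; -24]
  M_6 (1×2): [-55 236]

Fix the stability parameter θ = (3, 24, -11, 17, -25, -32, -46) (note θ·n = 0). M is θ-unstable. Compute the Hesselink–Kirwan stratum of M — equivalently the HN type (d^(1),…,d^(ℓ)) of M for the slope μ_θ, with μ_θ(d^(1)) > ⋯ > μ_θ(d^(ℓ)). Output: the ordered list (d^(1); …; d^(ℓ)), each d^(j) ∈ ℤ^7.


Interval decomposition of M: I[1,2], I[1,7], I[2,2], I[4,4]^3, I[6,6].
HN type (ℓ=5): μ^(1)=24; μ^(2)=17; μ^(3)=3; μ^(4)=-10; μ^(5)=-32

((0, 2, 0, 0, 0, 0, 0); (0, 0, 0, 3, 0, 0, 0); (1, 0, 0, 0, 0, 0, 0); (1, 1, 1, 1, 1, 1, 1); (0, 0, 0, 0, 0, 1, 0))


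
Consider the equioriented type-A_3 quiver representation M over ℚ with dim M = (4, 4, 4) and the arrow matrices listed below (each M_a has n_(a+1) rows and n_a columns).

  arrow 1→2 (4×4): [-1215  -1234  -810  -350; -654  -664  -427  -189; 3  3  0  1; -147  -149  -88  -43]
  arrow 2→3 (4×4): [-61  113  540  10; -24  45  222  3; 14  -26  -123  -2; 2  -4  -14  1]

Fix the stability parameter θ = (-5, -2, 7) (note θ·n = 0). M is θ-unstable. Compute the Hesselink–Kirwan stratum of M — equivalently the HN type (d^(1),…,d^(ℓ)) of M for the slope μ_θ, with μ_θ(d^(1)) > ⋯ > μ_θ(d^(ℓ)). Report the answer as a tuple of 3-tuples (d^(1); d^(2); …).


Via rank(M_{q-1}∘⋯∘M_p): M ≅ I[1,1], I[1,3]^3, I[2,3].
μ_θ-semistable layers: μ^(1)=7; μ^(2)=-2; μ^(3)=-5

((0, 0, 4); (0, 4, 0); (4, 0, 0))


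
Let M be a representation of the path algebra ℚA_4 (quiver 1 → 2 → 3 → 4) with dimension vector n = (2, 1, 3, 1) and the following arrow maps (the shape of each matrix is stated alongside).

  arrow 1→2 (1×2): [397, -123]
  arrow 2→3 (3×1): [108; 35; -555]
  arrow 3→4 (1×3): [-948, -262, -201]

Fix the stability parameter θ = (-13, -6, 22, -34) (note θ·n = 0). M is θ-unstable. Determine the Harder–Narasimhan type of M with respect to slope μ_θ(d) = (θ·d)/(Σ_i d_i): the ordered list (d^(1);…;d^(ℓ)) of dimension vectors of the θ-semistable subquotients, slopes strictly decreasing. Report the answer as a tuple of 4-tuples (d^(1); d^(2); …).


Barcode: M ≅ I[1,1], I[1,4], I[3,3]^2. HN layers by μ_θ (3 steps, strictly decreasing):
  μ^(1)=22; μ^(2)=-6; μ^(3)=-13

((0, 0, 2, 0); (0, 1, 1, 1); (2, 0, 0, 0))


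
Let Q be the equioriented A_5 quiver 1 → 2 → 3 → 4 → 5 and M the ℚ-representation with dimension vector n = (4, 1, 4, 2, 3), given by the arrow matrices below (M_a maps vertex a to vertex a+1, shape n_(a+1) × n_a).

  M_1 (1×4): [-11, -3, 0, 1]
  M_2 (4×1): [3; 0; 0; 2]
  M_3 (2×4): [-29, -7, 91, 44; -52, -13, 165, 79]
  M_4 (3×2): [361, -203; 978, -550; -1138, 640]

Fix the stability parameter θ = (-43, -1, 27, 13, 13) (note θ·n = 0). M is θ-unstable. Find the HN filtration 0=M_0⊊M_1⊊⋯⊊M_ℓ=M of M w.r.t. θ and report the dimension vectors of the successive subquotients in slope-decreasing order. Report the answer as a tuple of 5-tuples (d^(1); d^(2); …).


Barcode: M ≅ I[1,1]^3, I[1,5], I[3,3]^2, I[3,5], I[5,5]. HN layers by μ_θ (5 steps, strictly decreasing):
  μ^(1)=27; μ^(2)=53/3; μ^(3)=13; μ^(4)=-1; μ^(5)=-43

((0, 0, 2, 0, 0); (0, 0, 2, 2, 2); (0, 0, 0, 0, 1); (0, 1, 0, 0, 0); (4, 0, 0, 0, 0))


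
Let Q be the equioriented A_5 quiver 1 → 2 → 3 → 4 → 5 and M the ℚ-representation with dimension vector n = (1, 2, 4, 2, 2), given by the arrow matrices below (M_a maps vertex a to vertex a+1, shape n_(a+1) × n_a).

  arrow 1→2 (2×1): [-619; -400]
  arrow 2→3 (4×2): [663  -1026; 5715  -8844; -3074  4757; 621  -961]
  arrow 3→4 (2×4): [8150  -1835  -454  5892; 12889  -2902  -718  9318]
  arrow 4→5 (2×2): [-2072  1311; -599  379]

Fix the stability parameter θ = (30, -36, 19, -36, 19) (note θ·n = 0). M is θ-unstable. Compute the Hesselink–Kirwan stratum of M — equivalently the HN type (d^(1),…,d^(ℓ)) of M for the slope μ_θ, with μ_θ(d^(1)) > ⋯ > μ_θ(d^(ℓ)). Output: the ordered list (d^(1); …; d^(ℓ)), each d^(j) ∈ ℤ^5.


Barcode: M ≅ I[1,5], I[2,3], I[3,3], I[3,5]. HN layers by μ_θ (4 steps, strictly decreasing):
  μ^(1)=19; μ^(2)=-23/4; μ^(3)=-17/2; μ^(4)=-36

((0, 0, 2, 0, 2); (1, 1, 1, 1, 0); (0, 0, 1, 1, 0); (0, 1, 0, 0, 0))


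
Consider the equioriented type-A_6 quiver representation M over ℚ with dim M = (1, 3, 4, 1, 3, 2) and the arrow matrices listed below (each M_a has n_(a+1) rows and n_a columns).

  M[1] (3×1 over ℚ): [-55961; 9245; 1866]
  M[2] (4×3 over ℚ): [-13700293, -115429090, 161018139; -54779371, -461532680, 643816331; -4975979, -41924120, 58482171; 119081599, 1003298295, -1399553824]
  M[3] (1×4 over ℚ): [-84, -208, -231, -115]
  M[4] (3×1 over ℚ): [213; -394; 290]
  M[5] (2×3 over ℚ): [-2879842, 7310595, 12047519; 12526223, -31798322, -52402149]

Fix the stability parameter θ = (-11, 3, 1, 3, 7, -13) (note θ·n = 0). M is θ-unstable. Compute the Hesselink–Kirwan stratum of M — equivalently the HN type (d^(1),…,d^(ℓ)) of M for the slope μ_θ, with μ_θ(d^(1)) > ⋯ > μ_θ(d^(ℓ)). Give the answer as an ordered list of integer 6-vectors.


Barcode: M ≅ I[1,6], I[2,2], I[2,3], I[3,3]^2, I[5,5], I[5,6]. HN layers by μ_θ (7 steps, strictly decreasing):
  μ^(1)=7; μ^(2)=3; μ^(3)=2; μ^(4)=1; μ^(5)=1/5; μ^(6)=-3; μ^(7)=-11

((0, 0, 0, 0, 1, 0); (0, 1, 0, 0, 0, 0); (0, 1, 1, 0, 0, 0); (0, 0, 2, 0, 0, 0); (0, 1, 1, 1, 1, 1); (0, 0, 0, 0, 1, 1); (1, 0, 0, 0, 0, 0))


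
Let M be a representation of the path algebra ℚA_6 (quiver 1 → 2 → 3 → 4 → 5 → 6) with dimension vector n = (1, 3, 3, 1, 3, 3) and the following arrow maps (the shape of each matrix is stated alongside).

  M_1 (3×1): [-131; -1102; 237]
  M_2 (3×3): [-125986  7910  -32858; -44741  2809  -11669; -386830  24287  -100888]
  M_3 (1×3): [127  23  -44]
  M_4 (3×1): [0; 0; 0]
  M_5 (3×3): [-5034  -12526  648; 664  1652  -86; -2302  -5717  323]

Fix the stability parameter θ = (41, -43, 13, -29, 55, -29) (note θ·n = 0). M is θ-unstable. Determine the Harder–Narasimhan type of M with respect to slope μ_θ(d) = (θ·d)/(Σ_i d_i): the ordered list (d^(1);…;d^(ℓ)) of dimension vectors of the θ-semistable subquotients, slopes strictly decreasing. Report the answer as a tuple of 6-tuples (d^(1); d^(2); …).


Via rank(M_{q-1}∘⋯∘M_p): M ≅ I[1,2], I[2,3], I[2,4], I[3,3], I[5,6]^3.
μ_θ-semistable layers: μ^(1)=13; μ^(2)=-1; μ^(3)=-8; μ^(4)=-43

((0, 0, 2, 0, 3, 3); (1, 1, 0, 0, 0, 0); (0, 0, 1, 1, 0, 0); (0, 2, 0, 0, 0, 0))


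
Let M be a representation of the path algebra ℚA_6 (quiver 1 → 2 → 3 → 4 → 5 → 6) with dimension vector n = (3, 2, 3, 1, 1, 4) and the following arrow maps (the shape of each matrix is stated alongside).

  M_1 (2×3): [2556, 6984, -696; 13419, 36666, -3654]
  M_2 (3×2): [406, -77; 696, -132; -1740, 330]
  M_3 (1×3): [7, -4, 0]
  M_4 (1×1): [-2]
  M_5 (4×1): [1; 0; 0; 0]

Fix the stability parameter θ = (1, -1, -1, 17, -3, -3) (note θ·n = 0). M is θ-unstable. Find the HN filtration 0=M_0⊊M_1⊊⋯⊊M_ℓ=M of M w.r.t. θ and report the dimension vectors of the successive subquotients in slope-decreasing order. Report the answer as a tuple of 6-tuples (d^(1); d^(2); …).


Via rank(M_{q-1}∘⋯∘M_p): M ≅ I[1,1]^2, I[1,6], I[2,2], I[3,3]^2, I[6,6]^3.
μ_θ-semistable layers: μ^(1)=11/3; μ^(2)=1; μ^(3)=-1/3; μ^(4)=-1; μ^(5)=-3

((0, 0, 0, 1, 1, 1); (2, 0, 0, 0, 0, 0); (1, 1, 1, 0, 0, 0); (0, 1, 2, 0, 0, 0); (0, 0, 0, 0, 0, 3))
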